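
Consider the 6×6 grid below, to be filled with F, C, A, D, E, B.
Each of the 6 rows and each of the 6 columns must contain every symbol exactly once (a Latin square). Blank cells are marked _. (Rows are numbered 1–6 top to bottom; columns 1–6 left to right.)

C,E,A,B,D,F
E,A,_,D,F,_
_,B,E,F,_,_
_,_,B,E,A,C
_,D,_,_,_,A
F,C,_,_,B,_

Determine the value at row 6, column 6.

E

Row 2, column 3: row 2 has {F, A, D, E} and column 3 has {A, E, B}, leaving only C.
Row 2, column 6: row 2 has {F, C, A, D, E} and column 6 has {F, C, A}, leaving only B.
Row 3, column 5: row 3 has {F, E, B} and column 5 has {F, A, D, B}, leaving only C.
Row 3, column 6: row 3 has {F, C, E, B} and column 6 has {F, C, A, B}, leaving only D.
Row 6 already has {F, C, B} and column 6 already has {F, C, A, D, B}, so row 6, column 6 must be E.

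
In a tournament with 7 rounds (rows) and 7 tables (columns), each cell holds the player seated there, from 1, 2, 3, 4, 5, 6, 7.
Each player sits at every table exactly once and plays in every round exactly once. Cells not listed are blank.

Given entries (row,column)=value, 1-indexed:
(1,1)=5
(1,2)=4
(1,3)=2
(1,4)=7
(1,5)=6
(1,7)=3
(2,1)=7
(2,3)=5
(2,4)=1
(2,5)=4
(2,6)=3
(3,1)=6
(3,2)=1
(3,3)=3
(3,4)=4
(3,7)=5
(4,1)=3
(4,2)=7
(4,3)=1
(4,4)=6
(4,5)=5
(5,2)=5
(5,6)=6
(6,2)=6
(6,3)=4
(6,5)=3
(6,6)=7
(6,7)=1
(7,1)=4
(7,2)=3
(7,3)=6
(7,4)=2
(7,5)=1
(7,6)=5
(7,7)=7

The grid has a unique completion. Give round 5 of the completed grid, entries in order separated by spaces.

Round 5, table 3: round 5 has {5, 6} and table 3 has {1, 2, 3, 4, 5, 6}, leaving only 7.
Round 5, table 4: round 5 has {5, 6, 7} and table 4 has {1, 2, 4, 6, 7}, leaving only 3.
Round 5, table 5: round 5 has {3, 5, 6, 7} and table 5 has {1, 3, 4, 5, 6}, leaving only 2.
Round 5, table 1: round 5 has {2, 3, 5, 6, 7} and table 1 has {3, 4, 5, 6, 7}, leaving only 1.
Round 5, table 7: round 5 has {1, 2, 3, 5, 6, 7} and table 7 has {1, 3, 5, 7}, leaving only 4.
So round 5 reads: 1 5 7 3 2 6 4.

1 5 7 3 2 6 4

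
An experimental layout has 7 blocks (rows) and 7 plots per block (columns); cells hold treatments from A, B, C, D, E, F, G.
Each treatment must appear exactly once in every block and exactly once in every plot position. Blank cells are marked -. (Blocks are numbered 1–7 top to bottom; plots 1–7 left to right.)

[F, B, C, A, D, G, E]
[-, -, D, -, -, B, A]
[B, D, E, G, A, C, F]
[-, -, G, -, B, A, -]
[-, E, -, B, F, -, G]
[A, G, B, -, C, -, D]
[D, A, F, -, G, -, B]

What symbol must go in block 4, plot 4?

Block 2, plot 5: block 2 has {A, B, D} and plot 5 has {A, B, C, D, F, G}, leaving only E.
Block 4, plot 7: block 4 has {A, B, G} and plot 7 has {A, B, D, E, F, G}, leaving only C.
Block 4, plot 1: block 4 has {A, B, C, G} and plot 1 has {A, B, D, F}, leaving only E.
Block 4, plot 2: block 4 has {A, B, C, E, G} and plot 2 has {A, B, D, E, G}, leaving only F.
Block 4 already has {A, B, C, E, F, G} and plot 4 already has {A, B, G}, so block 4, plot 4 must be D.

D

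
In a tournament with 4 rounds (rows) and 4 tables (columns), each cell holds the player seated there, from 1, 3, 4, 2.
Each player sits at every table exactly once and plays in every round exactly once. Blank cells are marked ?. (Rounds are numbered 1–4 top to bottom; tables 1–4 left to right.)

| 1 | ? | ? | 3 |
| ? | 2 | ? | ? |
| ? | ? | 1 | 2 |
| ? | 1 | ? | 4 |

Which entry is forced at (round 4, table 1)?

2

Round 1, table 2: round 1 has {1, 3} and table 2 has {1, 2}, leaving only 4.
Round 1, table 3: round 1 has {1, 3, 4} and table 3 has {1}, leaving only 2.
Round 2, table 4: round 2 has {2} and table 4 has {3, 4, 2}, leaving only 1.
Round 3, table 2: round 3 has {1, 2} and table 2 has {1, 4, 2}, leaving only 3.
Round 3, table 1: round 3 has {1, 3, 2} and table 1 has {1}, leaving only 4.
Round 2, table 1: round 2 has {1, 2} and table 1 has {1, 4}, leaving only 3.
Round 4 already has {1, 4} and table 1 already has {1, 3, 4}, so round 4, table 1 must be 2.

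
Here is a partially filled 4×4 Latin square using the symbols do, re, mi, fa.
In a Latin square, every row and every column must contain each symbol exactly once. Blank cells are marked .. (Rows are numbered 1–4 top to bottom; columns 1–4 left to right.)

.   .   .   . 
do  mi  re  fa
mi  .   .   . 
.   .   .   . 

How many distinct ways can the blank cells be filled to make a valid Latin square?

8

Row 1, column 1: eliminating its row and column leaves {re, fa}.
Row 1, column 2: eliminating its row and column leaves {do, re, fa}.
Row 1, column 3: eliminating its row and column leaves {do, mi, fa}.
Row 1, column 4: eliminating its row and column leaves {do, re, mi}.
Row 3, column 2: eliminating its row and column leaves {do, re, fa}.
Row 3, column 3: eliminating its row and column leaves {do, fa}.
Row 3, column 4: eliminating its row and column leaves {do, re}.
Row 4, column 1: eliminating its row and column leaves {re, fa}.
Row 4, column 2: eliminating its row and column leaves {do, re, fa}.
Row 4, column 3: eliminating its row and column leaves {do, mi, fa}.
Row 4, column 4: eliminating its row and column leaves {do, re, mi}.
Enumerating the assignments across these blanks that avoid any row or column repeat gives 8 completions.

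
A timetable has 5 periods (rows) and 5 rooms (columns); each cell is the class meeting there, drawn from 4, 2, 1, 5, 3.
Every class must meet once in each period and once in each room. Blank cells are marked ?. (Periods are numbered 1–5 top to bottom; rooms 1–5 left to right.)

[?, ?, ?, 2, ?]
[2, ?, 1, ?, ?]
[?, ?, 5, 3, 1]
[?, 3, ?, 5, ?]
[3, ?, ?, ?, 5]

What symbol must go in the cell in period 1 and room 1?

5

Period 2, room 4: period 2 has {2, 1} and room 4 has {2, 5, 3}, leaving only 4.
Period 2, room 2: period 2 has {4, 2, 1} and room 2 has {3}, leaving only 5.
Period 2, room 5: period 2 has {4, 2, 1, 5} and room 5 has {1, 5}, leaving only 3.
Period 1, room 5: period 1 has {2} and room 5 has {1, 5, 3}, leaving only 4.
Period 1, room 2: period 1 has {4, 2} and room 2 has {5, 3}, leaving only 1.
Period 1 already has {4, 2, 1} and room 1 already has {2, 3}, so period 1, room 1 must be 5.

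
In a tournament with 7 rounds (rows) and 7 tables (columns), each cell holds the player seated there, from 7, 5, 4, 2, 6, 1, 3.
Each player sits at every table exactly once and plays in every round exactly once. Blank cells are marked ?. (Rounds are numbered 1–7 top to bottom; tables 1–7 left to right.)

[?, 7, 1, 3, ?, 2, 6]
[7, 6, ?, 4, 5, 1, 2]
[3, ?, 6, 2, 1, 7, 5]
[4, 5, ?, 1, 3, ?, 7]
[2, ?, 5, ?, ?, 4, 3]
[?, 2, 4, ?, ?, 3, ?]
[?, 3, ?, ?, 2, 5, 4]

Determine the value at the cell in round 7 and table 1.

1

Round 1, table 1: round 1 has {7, 2, 6, 1, 3} and table 1 has {7, 4, 2, 3}, leaving only 5.
Round 1, table 5: round 1 has {7, 5, 2, 6, 1, 3} and table 5 has {5, 2, 1, 3}, leaving only 4.
Round 2, table 3: round 2 has {7, 5, 4, 2, 6, 1} and table 3 has {5, 4, 6, 1}, leaving only 3.
Round 3, table 2: round 3 has {7, 5, 2, 6, 1, 3} and table 2 has {7, 5, 2, 6, 3}, leaving only 4.
Round 4, table 3: round 4 has {7, 5, 4, 1, 3} and table 3 has {5, 4, 6, 1, 3}, leaving only 2.
Round 4, table 6: round 4 has {7, 5, 4, 2, 1, 3} and table 6 has {7, 5, 4, 2, 1, 3}, leaving only 6.
Round 5, table 2: round 5 has {5, 4, 2, 3} and table 2 has {7, 5, 4, 2, 6, 3}, leaving only 1.
Round 6, table 7: round 6 has {4, 2, 3} and table 7 has {7, 5, 4, 2, 6, 3}, leaving only 1.
Round 6, table 1: round 6 has {4, 2, 1, 3} and table 1 has {7, 5, 4, 2, 3}, leaving only 6.
Round 7 already has {5, 4, 2, 3} and table 1 already has {7, 5, 4, 2, 6, 3}, so round 7, table 1 must be 1.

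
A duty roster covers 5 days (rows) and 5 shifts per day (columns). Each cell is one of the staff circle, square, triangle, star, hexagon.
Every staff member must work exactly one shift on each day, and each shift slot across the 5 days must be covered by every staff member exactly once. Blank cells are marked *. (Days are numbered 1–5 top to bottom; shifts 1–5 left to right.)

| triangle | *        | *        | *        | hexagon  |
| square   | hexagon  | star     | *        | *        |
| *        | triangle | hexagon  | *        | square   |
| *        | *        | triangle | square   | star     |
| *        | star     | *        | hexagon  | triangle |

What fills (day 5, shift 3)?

Day 2, shift 5: day 2 has {square, star, hexagon} and shift 5 has {square, triangle, star, hexagon}, leaving only circle.
Day 2, shift 4: day 2 has {circle, square, star, hexagon} and shift 4 has {square, hexagon}, leaving only triangle.
Day 4, shift 2: day 4 has {square, triangle, star} and shift 2 has {triangle, star, hexagon}, leaving only circle.
Day 1, shift 2: day 1 has {triangle, hexagon} and shift 2 has {circle, triangle, star, hexagon}, leaving only square.
Day 1, shift 3: day 1 has {square, triangle, hexagon} and shift 3 has {triangle, star, hexagon}, leaving only circle.
Day 5 already has {triangle, star, hexagon} and shift 3 already has {circle, triangle, star, hexagon}, so day 5, shift 3 must be square.

square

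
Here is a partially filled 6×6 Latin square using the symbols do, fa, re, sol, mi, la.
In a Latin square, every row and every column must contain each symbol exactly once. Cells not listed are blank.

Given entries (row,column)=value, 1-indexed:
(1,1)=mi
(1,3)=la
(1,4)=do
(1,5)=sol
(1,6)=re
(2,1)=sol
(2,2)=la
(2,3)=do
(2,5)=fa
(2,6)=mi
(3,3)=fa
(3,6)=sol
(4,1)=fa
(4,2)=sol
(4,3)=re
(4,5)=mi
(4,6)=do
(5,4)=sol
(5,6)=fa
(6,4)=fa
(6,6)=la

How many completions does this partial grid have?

4

Row 1, column 2: eliminating its row and column leaves {fa}.
Row 2, column 4: eliminating its row and column leaves {re}.
Row 3, column 1: eliminating its row and column leaves {do, re, la}.
Row 3, column 2: eliminating its row and column leaves {do, re, mi}.
Row 3, column 4: eliminating its row and column leaves {re, mi, la}.
Row 3, column 5: eliminating its row and column leaves {do, re, la}.
Row 4, column 4: eliminating its row and column leaves {la}.
Row 5, column 1: eliminating its row and column leaves {do, re, la}.
Row 5, column 2: eliminating its row and column leaves {do, re, mi}.
Row 5, column 3: eliminating its row and column leaves {mi}.
Row 5, column 5: eliminating its row and column leaves {do, re, la}.
Row 6, column 1: eliminating its row and column leaves {do, re}.
Row 6, column 2: eliminating its row and column leaves {do, re, mi}.
Row 6, column 3: eliminating its row and column leaves {sol, mi}.
Row 6, column 5: eliminating its row and column leaves {do, re}.
Enumerating the assignments across these blanks that avoid any row or column repeat gives 4 completions.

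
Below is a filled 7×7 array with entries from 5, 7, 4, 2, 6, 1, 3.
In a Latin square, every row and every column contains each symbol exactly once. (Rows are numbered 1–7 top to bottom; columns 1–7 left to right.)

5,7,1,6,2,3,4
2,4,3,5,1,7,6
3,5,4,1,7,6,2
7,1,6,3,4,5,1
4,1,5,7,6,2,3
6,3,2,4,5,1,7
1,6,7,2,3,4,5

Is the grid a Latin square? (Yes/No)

Row 4 contains 1 twice (at columns 2 and 7), so it is not a permutation.

No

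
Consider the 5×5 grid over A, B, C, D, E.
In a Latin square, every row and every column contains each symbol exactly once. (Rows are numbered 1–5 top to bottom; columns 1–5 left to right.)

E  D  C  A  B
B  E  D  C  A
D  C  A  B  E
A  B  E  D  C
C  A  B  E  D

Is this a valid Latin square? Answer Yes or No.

Yes

Each row is a permutation of the 5 symbols, and so is each column.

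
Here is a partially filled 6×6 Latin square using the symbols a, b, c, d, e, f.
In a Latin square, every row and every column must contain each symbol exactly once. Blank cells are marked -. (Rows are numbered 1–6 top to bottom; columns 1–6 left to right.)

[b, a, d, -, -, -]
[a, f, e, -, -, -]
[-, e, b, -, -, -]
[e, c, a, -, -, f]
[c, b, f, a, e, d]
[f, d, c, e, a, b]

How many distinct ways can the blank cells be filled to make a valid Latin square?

Row 1, column 4: eliminating its row and column leaves {c, f}.
Row 1, column 5: eliminating its row and column leaves {c, f}.
Row 1, column 6: eliminating its row and column leaves {c, e}.
Row 2, column 4: eliminating its row and column leaves {b, c, d}.
Row 2, column 5: eliminating its row and column leaves {b, c, d}.
Row 2, column 6: eliminating its row and column leaves {c}.
Row 3, column 1: eliminating its row and column leaves {d}.
Row 3, column 4: eliminating its row and column leaves {c, d, f}.
Row 3, column 5: eliminating its row and column leaves {c, d, f}.
Row 3, column 6: eliminating its row and column leaves {a, c}.
Row 4, column 4: eliminating its row and column leaves {b, d}.
Row 4, column 5: eliminating its row and column leaves {b, d}.
Enumerating the assignments across these blanks that avoid any row or column repeat gives 4 completions.

4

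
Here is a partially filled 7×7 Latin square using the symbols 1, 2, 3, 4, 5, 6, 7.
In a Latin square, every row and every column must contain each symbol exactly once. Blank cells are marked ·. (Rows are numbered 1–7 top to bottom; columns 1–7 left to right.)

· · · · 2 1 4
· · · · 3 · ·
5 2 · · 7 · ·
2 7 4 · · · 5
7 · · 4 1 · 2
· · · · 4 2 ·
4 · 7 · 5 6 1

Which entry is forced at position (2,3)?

Row 4, column 5: row 4 has {2, 4, 5, 7} and column 5 has {1, 2, 3, 4, 5, 7}, leaving only 6.
Row 4, column 6: row 4 has {2, 4, 5, 6, 7} and column 6 has {1, 2, 6}, leaving only 3.
Row 3, column 6: row 3 has {2, 5, 7} and column 6 has {1, 2, 3, 6}, leaving only 4.
Row 4, column 4: row 4 has {2, 3, 4, 5, 6, 7} and column 4 has {4}, leaving only 1.
Row 5, column 6: row 5 has {1, 2, 4, 7} and column 6 has {1, 2, 3, 4, 6}, leaving only 5.
Row 2, column 6: row 2 has {3} and column 6 has {1, 2, 3, 4, 5, 6}, leaving only 7.
Row 2, column 7: row 2 has {3, 7} and column 7 has {1, 2, 4, 5}, leaving only 6.
Row 2, column 1: row 2 has {3, 6, 7} and column 1 has {2, 4, 5, 7}, leaving only 1.
Row 3, column 7: row 3 has {2, 4, 5, 7} and column 7 has {1, 2, 4, 5, 6}, leaving only 3.
Row 3, column 4: row 3 has {2, 3, 4, 5, 7} and column 4 has {1, 4}, leaving only 6.
Row 3, column 3: row 3 has {2, 3, 4, 5, 6, 7} and column 3 has {4, 7}, leaving only 1.
Row 6, column 7: row 6 has {2, 4} and column 7 has {1, 2, 3, 4, 5, 6}, leaving only 7.
Row 7, column 2: row 7 has {1, 4, 5, 6, 7} and column 2 has {2, 7}, leaving only 3.
Row 5, column 2: row 5 has {1, 2, 4, 5, 7} and column 2 has {2, 3, 7}, leaving only 6.
Row 1, column 2: row 1 has {1, 2, 4} and column 2 has {2, 3, 6, 7}, leaving only 5.
Row 2, column 2: row 2 has {1, 3, 6, 7} and column 2 has {2, 3, 5, 6, 7}, leaving only 4.
Row 5, column 3: row 5 has {1, 2, 4, 5, 6, 7} and column 3 has {1, 4, 7}, leaving only 3.
Row 1, column 3: row 1 has {1, 2, 4, 5} and column 3 has {1, 3, 4, 7}, leaving only 6.
Row 1, column 1: row 1 has {1, 2, 4, 5, 6} and column 1 has {1, 2, 4, 5, 7}, leaving only 3.
Row 1, column 4: row 1 has {1, 2, 3, 4, 5, 6} and column 4 has {1, 4, 6}, leaving only 7.
Row 6, column 1: row 6 has {2, 4, 7} and column 1 has {1, 2, 3, 4, 5, 7}, leaving only 6.
Row 6, column 2: row 6 has {2, 4, 6, 7} and column 2 has {2, 3, 4, 5, 6, 7}, leaving only 1.
Row 6, column 3: row 6 has {1, 2, 4, 6, 7} and column 3 has {1, 3, 4, 6, 7}, leaving only 5.
Row 2 already has {1, 3, 4, 6, 7} and column 3 already has {1, 3, 4, 5, 6, 7}, so row 2, column 3 must be 2.

2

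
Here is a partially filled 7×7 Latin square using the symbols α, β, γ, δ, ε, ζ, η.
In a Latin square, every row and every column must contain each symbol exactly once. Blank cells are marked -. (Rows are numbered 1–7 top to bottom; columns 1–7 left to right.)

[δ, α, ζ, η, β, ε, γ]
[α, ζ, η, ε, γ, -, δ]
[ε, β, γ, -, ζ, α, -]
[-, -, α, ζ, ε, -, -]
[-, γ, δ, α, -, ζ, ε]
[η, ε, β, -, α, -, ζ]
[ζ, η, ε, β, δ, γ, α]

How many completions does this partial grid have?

1

Row 2, column 6: eliminating its row and column leaves {β}.
Row 3, column 4: eliminating its row and column leaves {δ}.
Row 3, column 7: eliminating its row and column leaves {η}.
Row 4, column 1: eliminating its row and column leaves {β, γ}.
Row 4, column 2: eliminating its row and column leaves {δ}.
Row 4, column 6: eliminating its row and column leaves {β, δ, η}.
Row 4, column 7: eliminating its row and column leaves {β, η}.
Row 5, column 1: eliminating its row and column leaves {β}.
Row 5, column 5: eliminating its row and column leaves {η}.
Row 6, column 4: eliminating its row and column leaves {γ, δ}.
Row 6, column 6: eliminating its row and column leaves {δ}.
Only one assignment across all blanks avoids any row or column repeat, giving 1 completion.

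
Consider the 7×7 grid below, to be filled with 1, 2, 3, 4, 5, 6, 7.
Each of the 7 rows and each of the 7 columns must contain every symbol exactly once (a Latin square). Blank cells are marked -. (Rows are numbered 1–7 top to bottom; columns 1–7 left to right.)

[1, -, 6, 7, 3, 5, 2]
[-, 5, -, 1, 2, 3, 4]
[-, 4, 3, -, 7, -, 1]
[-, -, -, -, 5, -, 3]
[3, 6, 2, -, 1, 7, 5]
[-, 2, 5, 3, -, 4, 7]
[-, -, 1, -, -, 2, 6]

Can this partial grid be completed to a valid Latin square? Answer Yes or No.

No

Row 1, column 2: row 1 together with column 2 already contain {1, 2, 3, 4, 5, 6, 7} — every symbol — so nothing can go there. The grid has no valid completion.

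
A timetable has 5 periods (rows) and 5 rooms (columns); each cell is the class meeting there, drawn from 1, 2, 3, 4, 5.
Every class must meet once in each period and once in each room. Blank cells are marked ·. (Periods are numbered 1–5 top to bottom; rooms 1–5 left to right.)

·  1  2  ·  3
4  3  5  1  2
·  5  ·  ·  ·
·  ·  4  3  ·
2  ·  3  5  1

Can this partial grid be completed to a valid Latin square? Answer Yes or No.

Yes

No period or room among the givens repeats a symbol, and propagating forced cells runs into no contradiction.
One valid completion exists (for instance, 5 1 2 4 3 / 4 3 5 1 2 / 3 5 1 2 4 / 1 2 4 3 5 / 2 4 3 5 1).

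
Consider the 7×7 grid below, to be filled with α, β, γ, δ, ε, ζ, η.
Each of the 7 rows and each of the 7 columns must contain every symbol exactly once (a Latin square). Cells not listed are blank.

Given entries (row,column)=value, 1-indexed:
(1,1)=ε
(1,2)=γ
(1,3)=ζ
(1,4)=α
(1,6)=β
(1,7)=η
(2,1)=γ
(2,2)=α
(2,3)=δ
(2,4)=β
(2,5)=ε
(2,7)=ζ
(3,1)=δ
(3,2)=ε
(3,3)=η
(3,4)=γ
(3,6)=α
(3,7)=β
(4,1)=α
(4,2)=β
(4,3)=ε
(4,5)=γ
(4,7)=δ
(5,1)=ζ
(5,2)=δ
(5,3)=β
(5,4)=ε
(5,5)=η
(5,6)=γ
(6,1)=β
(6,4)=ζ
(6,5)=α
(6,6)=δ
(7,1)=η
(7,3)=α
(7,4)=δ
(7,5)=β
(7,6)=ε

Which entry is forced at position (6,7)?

ε

Row 1, column 5: row 1 has {α, β, γ, ε, ζ, η} and column 5 has {α, β, γ, ε, η}, leaving only δ.
Row 2, column 6: row 2 has {α, β, γ, δ, ε, ζ} and column 6 has {α, β, γ, δ, ε}, leaving only η.
Row 3, column 5: row 3 has {α, β, γ, δ, ε, η} and column 5 has {α, β, γ, δ, ε, η}, leaving only ζ.
Row 4, column 4: row 4 has {α, β, γ, δ, ε} and column 4 has {α, β, γ, δ, ε, ζ}, leaving only η.
Row 4, column 6: row 4 has {α, β, γ, δ, ε, η} and column 6 has {α, β, γ, δ, ε, η}, leaving only ζ.
Row 5, column 7: row 5 has {β, γ, δ, ε, ζ, η} and column 7 has {β, δ, ζ, η}, leaving only α.
Row 6, column 2: row 6 has {α, β, δ, ζ} and column 2 has {α, β, γ, δ, ε}, leaving only η.
Row 6, column 3: row 6 has {α, β, δ, ζ, η} and column 3 has {α, β, δ, ε, ζ, η}, leaving only γ.
Row 6 already has {α, β, γ, δ, ζ, η} and column 7 already has {α, β, δ, ζ, η}, so row 6, column 7 must be ε.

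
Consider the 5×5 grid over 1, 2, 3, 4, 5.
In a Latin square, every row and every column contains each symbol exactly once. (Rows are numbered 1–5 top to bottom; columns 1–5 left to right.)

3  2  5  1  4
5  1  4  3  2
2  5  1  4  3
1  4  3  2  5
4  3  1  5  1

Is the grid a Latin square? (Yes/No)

Row 5 contains 1 twice (at columns 3 and 5), so it is not a permutation.

No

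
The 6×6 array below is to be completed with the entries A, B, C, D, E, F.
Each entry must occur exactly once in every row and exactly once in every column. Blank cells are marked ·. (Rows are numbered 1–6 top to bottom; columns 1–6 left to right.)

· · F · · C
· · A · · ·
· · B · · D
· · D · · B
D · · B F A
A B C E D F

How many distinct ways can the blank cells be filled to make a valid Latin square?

20

Row 1, column 1: eliminating its row and column leaves {B, E}.
Row 1, column 2: eliminating its row and column leaves {A, D, E}.
Row 1, column 4: eliminating its row and column leaves {A, D}.
Row 1, column 5: eliminating its row and column leaves {A, B, E}.
Row 2, column 1: eliminating its row and column leaves {B, C, E, F}.
Row 2, column 2: eliminating its row and column leaves {C, D, E, F}.
Row 2, column 4: eliminating its row and column leaves {C, D, F}.
Row 2, column 5: eliminating its row and column leaves {B, C, E}.
Row 2, column 6: eliminating its row and column leaves {E}.
Row 3, column 1: eliminating its row and column leaves {C, E, F}.
Row 3, column 2: eliminating its row and column leaves {A, C, E, F}.
Row 3, column 4: eliminating its row and column leaves {A, C, F}.
Row 3, column 5: eliminating its row and column leaves {A, C, E}.
Row 4, column 1: eliminating its row and column leaves {C, E, F}.
Row 4, column 2: eliminating its row and column leaves {A, C, E, F}.
Row 4, column 4: eliminating its row and column leaves {A, C, F}.
Row 4, column 5: eliminating its row and column leaves {A, C, E}.
Row 5, column 2: eliminating its row and column leaves {C, E}.
Row 5, column 3: eliminating its row and column leaves {E}.
Enumerating the assignments across these blanks that avoid any row or column repeat gives 20 completions.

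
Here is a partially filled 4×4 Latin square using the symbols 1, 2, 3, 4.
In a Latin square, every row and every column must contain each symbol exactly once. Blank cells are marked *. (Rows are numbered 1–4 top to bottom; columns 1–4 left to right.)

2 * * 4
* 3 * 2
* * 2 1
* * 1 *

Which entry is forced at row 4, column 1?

Row 1, column 2: row 1 has {2, 4} and column 2 has {3}, leaving only 1.
Row 1, column 3: row 1 has {1, 2, 4} and column 3 has {1, 2}, leaving only 3.
Row 2, column 3: row 2 has {2, 3} and column 3 has {1, 2, 3}, leaving only 4.
Row 2, column 1: row 2 has {2, 3, 4} and column 1 has {2}, leaving only 1.
Row 3, column 2: row 3 has {1, 2} and column 2 has {1, 3}, leaving only 4.
Row 3, column 1: row 3 has {1, 2, 4} and column 1 has {1, 2}, leaving only 3.
Row 4 already has {1} and column 1 already has {1, 2, 3}, so row 4, column 1 must be 4.

4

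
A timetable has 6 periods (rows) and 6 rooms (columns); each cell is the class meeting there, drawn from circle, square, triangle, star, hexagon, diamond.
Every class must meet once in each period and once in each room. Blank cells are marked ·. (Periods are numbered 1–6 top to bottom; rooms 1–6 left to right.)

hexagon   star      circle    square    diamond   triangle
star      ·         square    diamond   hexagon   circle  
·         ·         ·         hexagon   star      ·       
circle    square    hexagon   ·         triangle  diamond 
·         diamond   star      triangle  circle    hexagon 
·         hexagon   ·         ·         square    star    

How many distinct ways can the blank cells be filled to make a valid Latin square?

2

Period 2, room 2: eliminating its period and room leaves {triangle}.
Period 3, room 1: eliminating its period and room leaves {square, triangle, diamond}.
Period 3, room 2: eliminating its period and room leaves {circle, triangle}.
Period 3, room 3: eliminating its period and room leaves {triangle, diamond}.
Period 3, room 6: eliminating its period and room leaves {square}.
Period 4, room 4: eliminating its period and room leaves {star}.
Period 5, room 1: eliminating its period and room leaves {square}.
Period 6, room 1: eliminating its period and room leaves {triangle, diamond}.
Period 6, room 3: eliminating its period and room leaves {triangle, diamond}.
Period 6, room 4: eliminating its period and room leaves {circle}.
Enumerating the assignments across these blanks that avoid any period or room repeat gives 2 completions.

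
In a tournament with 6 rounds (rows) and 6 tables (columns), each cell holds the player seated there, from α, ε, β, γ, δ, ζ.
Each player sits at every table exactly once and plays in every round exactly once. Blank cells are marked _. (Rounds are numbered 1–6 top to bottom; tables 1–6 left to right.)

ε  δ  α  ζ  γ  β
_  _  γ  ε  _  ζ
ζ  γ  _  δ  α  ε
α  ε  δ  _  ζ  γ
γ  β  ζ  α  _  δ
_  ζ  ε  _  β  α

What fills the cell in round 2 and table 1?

Round 2, table 2: round 2 has {ε, γ, ζ} and table 2 has {ε, β, γ, δ, ζ}, leaving only α.
Round 2, table 5: round 2 has {α, ε, γ, ζ} and table 5 has {α, β, γ, ζ}, leaving only δ.
Round 2 already has {α, ε, γ, δ, ζ} and table 1 already has {α, ε, γ, ζ}, so round 2, table 1 must be β.

β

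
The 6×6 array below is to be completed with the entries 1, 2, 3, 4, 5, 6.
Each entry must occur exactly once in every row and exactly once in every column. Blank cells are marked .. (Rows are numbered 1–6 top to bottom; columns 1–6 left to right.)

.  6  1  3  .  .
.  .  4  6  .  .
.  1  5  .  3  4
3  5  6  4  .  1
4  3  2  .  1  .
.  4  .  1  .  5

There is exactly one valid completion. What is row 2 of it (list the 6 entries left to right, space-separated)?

1 2 4 6 5 3

Row 2, column 2: row 2 has {4, 6} and column 2 has {1, 3, 4, 5, 6}, leaving only 2.
Row 2, column 5: row 2 has {2, 4, 6} and column 5 has {1, 3}, leaving only 5.
Row 2, column 1: row 2 has {2, 4, 5, 6} and column 1 has {3, 4}, leaving only 1.
Row 2, column 6: row 2 has {1, 2, 4, 5, 6} and column 6 has {1, 4, 5}, leaving only 3.
So row 2 reads: 1 2 4 6 5 3.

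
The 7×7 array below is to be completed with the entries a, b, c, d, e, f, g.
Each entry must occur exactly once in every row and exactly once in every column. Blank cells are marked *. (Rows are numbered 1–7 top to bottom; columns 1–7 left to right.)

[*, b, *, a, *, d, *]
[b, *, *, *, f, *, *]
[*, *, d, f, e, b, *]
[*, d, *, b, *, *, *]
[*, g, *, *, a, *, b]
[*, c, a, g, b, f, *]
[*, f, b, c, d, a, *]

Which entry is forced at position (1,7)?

c

Row 3, column 2: row 3 has {b, d, e, f} and column 2 has {b, c, d, f, g}, leaving only a.
Row 2, column 2: row 2 has {b, f} and column 2 has {a, b, c, d, f, g}, leaving only e.
Row 2, column 4: row 2 has {b, e, f} and column 4 has {a, b, c, f, g}, leaving only d.
Row 5, column 4: row 5 has {a, b, g} and column 4 has {a, b, c, d, f, g}, leaving only e.
Row 5, column 6: row 5 has {a, b, e, g} and column 6 has {a, b, d, f}, leaving only c.
Row 2, column 6: row 2 has {b, d, e, f} and column 6 has {a, b, c, d, f}, leaving only g.
Row 2, column 3: row 2 has {b, d, e, f, g} and column 3 has {a, b, d}, leaving only c.
Row 2, column 7: row 2 has {b, c, d, e, f, g} and column 7 has {b}, leaving only a.
Row 4, column 6: row 4 has {b, d} and column 6 has {a, b, c, d, f, g}, leaving only e.
Row 5, column 3: row 5 has {a, b, c, e, g} and column 3 has {a, b, c, d}, leaving only f.
Row 4, column 3: row 4 has {b, d, e} and column 3 has {a, b, c, d, f}, leaving only g.
Row 1, column 3: row 1 has {a, b, d} and column 3 has {a, b, c, d, f, g}, leaving only e.
Row 4, column 5: row 4 has {b, d, e, g} and column 5 has {a, b, d, e, f}, leaving only c.
Row 1, column 5: row 1 has {a, b, d, e} and column 5 has {a, b, c, d, e, f}, leaving only g.
Row 4, column 7: row 4 has {b, c, d, e, g} and column 7 has {a, b}, leaving only f.
Row 1 already has {a, b, d, e, g} and column 7 already has {a, b, f}, so row 1, column 7 must be c.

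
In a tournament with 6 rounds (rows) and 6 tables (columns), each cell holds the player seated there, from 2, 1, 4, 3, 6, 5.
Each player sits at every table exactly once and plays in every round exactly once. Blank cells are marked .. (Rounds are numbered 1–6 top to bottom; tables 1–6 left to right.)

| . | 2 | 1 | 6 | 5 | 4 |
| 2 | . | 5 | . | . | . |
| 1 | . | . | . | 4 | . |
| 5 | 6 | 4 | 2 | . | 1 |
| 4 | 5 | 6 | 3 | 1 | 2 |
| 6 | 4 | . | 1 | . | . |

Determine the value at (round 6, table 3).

Round 1, table 1: round 1 has {2, 1, 4, 6, 5} and table 1 has {2, 1, 4, 6, 5}, leaving only 3.
Round 2, table 4: round 2 has {2, 5} and table 4 has {2, 1, 3, 6}, leaving only 4.
Round 3, table 2: round 3 has {1, 4} and table 2 has {2, 4, 6, 5}, leaving only 3.
Round 2, table 2: round 2 has {2, 4, 5} and table 2 has {2, 4, 3, 6, 5}, leaving only 1.
Round 3, table 3: round 3 has {1, 4, 3} and table 3 has {1, 4, 6, 5}, leaving only 2.
Round 6 already has {1, 4, 6} and table 3 already has {2, 1, 4, 6, 5}, so round 6, table 3 must be 3.

3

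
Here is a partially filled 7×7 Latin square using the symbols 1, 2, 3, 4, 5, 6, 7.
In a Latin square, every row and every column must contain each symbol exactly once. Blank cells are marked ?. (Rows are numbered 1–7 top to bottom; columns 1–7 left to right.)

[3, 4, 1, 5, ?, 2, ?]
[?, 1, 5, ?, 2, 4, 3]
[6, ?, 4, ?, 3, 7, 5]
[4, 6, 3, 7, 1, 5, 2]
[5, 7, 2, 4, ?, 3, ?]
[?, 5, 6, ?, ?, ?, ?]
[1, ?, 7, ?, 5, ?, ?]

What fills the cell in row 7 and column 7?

4

Row 2, column 1: row 2 has {1, 2, 3, 4, 5} and column 1 has {1, 3, 4, 5, 6}, leaving only 7.
Row 2, column 4: row 2 has {1, 2, 3, 4, 5, 7} and column 4 has {4, 5, 7}, leaving only 6.
Row 3, column 2: row 3 has {3, 4, 5, 6, 7} and column 2 has {1, 4, 5, 6, 7}, leaving only 2.
Row 3, column 4: row 3 has {2, 3, 4, 5, 6, 7} and column 4 has {4, 5, 6, 7}, leaving only 1.
Row 5, column 5: row 5 has {2, 3, 4, 5, 7} and column 5 has {1, 2, 3, 5}, leaving only 6.
Row 1, column 5: row 1 has {1, 2, 3, 4, 5} and column 5 has {1, 2, 3, 5, 6}, leaving only 7.
Row 1, column 7: row 1 has {1, 2, 3, 4, 5, 7} and column 7 has {2, 3, 5}, leaving only 6.
Row 7 already has {1, 5, 7} and column 7 already has {2, 3, 5, 6}, so row 7, column 7 must be 4.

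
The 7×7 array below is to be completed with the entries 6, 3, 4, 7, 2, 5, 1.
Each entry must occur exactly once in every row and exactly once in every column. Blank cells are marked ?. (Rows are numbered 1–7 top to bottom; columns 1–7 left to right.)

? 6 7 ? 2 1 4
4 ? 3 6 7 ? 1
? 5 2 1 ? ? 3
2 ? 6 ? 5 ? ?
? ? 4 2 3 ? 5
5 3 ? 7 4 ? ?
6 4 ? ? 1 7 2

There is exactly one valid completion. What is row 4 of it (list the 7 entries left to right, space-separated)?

Row 4, column 7: row 4 has {6, 2, 5} and column 7 has {3, 4, 2, 5, 1}, leaving only 7.
Row 4, column 2: row 4 has {6, 7, 2, 5} and column 2 has {6, 3, 4, 5}, leaving only 1.
Row 1, column 1: row 1 has {6, 4, 7, 2, 1} and column 1 has {6, 4, 2, 5}, leaving only 3.
Row 1, column 4: row 1 has {6, 3, 4, 7, 2, 1} and column 4 has {6, 7, 2, 1}, leaving only 5.
Row 2, column 2: row 2 has {6, 3, 4, 7, 1} and column 2 has {6, 3, 4, 5, 1}, leaving only 2.
Row 2, column 6: row 2 has {6, 3, 4, 7, 2, 1} and column 6 has {7, 1}, leaving only 5.
Row 3, column 1: row 3 has {3, 2, 5, 1} and column 1 has {6, 3, 4, 2, 5}, leaving only 7.
Row 3, column 5: row 3 has {3, 7, 2, 5, 1} and column 5 has {3, 4, 7, 2, 5, 1}, leaving only 6.
Row 3, column 6: row 3 has {6, 3, 7, 2, 5, 1} and column 6 has {7, 5, 1}, leaving only 4.
Row 4, column 6: row 4 has {6, 7, 2, 5, 1} and column 6 has {4, 7, 5, 1}, leaving only 3.
Row 4, column 4: row 4 has {6, 3, 7, 2, 5, 1} and column 4 has {6, 7, 2, 5, 1}, leaving only 4.
So row 4 reads: 2 1 6 4 5 3 7.

2 1 6 4 5 3 7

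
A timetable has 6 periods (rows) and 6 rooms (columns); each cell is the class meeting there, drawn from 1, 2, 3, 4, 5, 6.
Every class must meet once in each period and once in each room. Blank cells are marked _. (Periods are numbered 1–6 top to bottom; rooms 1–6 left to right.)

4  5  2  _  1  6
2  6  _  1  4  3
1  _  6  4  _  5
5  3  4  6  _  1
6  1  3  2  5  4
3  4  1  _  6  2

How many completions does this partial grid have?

Period 1, room 4: eliminating its period and room leaves {3}.
Period 2, room 3: eliminating its period and room leaves {5}.
Period 3, room 2: eliminating its period and room leaves {2}.
Period 3, room 5: eliminating its period and room leaves {2, 3}.
Period 4, room 5: eliminating its period and room leaves {2}.
Period 6, room 4: eliminating its period and room leaves {5}.
Only one assignment across all blanks avoids any period or room repeat, giving 1 completion.

1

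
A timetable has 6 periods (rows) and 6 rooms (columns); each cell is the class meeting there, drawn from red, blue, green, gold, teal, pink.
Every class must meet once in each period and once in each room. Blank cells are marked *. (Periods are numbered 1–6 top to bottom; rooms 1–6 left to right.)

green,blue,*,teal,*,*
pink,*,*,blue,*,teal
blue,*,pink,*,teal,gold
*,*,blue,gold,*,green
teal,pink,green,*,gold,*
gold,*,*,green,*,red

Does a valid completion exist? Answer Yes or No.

Period 1, room 6: period 1 has {blue, green, teal} and room 6 has {red, green, gold, teal}, so it must be pink.
Period 1, room 5: period 1 has {blue, green, teal, pink} and room 5 has {gold, teal}, so it must be red.
Period 1, room 3: period 1 has {red, blue, green, teal, pink} and room 3 has {blue, green, pink}, so it must be gold.
Period 2, room 3: period 2 has {blue, teal, pink} and room 3 has {blue, green, gold, pink}, so it must be red.
Period 2, room 5: period 2 has {red, blue, teal, pink} and room 5 has {red, gold, teal}, so it must be green.
Period 2, room 2: period 2 has {red, blue, green, teal, pink} and room 2 has {blue, pink}, so it must be gold.
Period 3, room 4: period 3 has {blue, gold, teal, pink} and room 4 has {blue, green, gold, teal}, so it must be red.
Now period 5, room 4: period 5 together with room 4 already contain {red, blue, green, gold, teal, pink} — every symbol — so nothing can go there. The grid has no valid completion.

No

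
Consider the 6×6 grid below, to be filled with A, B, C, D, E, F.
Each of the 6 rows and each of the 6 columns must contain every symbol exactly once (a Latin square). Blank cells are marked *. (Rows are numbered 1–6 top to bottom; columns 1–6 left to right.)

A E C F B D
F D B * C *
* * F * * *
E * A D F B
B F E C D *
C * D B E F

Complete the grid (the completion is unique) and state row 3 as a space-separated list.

D B F E A C

Row 3, column 1: row 3 has {F} and column 1 has {A, B, C, E, F}, leaving only D.
Row 3, column 5: row 3 has {D, F} and column 5 has {B, C, D, E, F}, leaving only A.
Row 3, column 4: row 3 has {A, D, F} and column 4 has {B, C, D, F}, leaving only E.
Row 3, column 6: row 3 has {A, D, E, F} and column 6 has {B, D, F}, leaving only C.
Row 3, column 2: row 3 has {A, C, D, E, F} and column 2 has {D, E, F}, leaving only B.
So row 3 reads: D B F E A C.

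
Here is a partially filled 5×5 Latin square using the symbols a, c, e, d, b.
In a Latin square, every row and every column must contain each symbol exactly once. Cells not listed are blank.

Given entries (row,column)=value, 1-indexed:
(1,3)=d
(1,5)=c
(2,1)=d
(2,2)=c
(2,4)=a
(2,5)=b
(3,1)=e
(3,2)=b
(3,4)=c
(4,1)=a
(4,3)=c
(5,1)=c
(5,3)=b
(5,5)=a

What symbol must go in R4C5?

Row 1, column 1: row 1 has {c, d} and column 1 has {a, c, e, d}, leaving only b.
Row 1, column 4: row 1 has {c, d, b} and column 4 has {a, c}, leaving only e.
Row 1, column 2: row 1 has {c, e, d, b} and column 2 has {c, b}, leaving only a.
Row 2, column 3: row 2 has {a, c, d, b} and column 3 has {c, d, b}, leaving only e.
Row 3, column 3: row 3 has {c, e, b} and column 3 has {c, e, d, b}, leaving only a.
Row 3, column 5: row 3 has {a, c, e, b} and column 5 has {a, c, b}, leaving only d.
Row 4 already has {a, c} and column 5 already has {a, c, d, b}, so row 4, column 5 must be e.

e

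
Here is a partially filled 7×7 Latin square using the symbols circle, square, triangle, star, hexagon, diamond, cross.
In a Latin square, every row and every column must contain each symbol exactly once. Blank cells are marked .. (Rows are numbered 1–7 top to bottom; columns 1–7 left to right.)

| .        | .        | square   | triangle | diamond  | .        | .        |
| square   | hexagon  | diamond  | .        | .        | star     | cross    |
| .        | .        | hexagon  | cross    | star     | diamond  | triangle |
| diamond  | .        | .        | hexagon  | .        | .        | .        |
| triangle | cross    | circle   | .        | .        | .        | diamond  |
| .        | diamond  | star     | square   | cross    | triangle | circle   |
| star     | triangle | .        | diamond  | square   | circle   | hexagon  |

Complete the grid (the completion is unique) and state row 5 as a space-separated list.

Row 5, column 4: row 5 has {circle, triangle, diamond, cross} and column 4 has {square, triangle, hexagon, diamond, cross}, leaving only star.
Row 5, column 5: row 5 has {circle, triangle, star, diamond, cross} and column 5 has {square, star, diamond, cross}, leaving only hexagon.
Row 5, column 6: row 5 has {circle, triangle, star, hexagon, diamond, cross} and column 6 has {circle, triangle, star, diamond}, leaving only square.
So row 5 reads: triangle cross circle star hexagon square diamond.

triangle cross circle star hexagon square diamond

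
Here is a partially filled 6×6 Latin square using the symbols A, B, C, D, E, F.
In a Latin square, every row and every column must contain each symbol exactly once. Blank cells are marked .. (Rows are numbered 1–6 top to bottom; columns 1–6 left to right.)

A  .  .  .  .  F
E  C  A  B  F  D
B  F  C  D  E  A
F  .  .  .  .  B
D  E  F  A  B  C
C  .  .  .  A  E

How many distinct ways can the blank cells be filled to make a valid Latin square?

Row 1, column 2: eliminating its row and column leaves {B, D}.
Row 1, column 3: eliminating its row and column leaves {B, D, E}.
Row 1, column 4: eliminating its row and column leaves {C, E}.
Row 1, column 5: eliminating its row and column leaves {C, D}.
Row 4, column 2: eliminating its row and column leaves {A, D}.
Row 4, column 3: eliminating its row and column leaves {D, E}.
Row 4, column 4: eliminating its row and column leaves {C, E}.
Row 4, column 5: eliminating its row and column leaves {C, D}.
Row 6, column 2: eliminating its row and column leaves {B, D}.
Row 6, column 3: eliminating its row and column leaves {B, D}.
Row 6, column 4: eliminating its row and column leaves {F}.
Enumerating the assignments across these blanks that avoid any row or column repeat gives 3 completions.

3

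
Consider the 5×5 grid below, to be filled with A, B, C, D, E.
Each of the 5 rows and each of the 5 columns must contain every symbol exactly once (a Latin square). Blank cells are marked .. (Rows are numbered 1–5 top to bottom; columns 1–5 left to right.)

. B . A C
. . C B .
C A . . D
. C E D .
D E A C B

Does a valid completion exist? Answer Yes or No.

Yes

No row or column among the givens repeats a symbol, and propagating forced cells runs into no contradiction.
One valid completion exists (for instance, E B D A C / A D C B E / C A B E D / B C E D A / D E A C B).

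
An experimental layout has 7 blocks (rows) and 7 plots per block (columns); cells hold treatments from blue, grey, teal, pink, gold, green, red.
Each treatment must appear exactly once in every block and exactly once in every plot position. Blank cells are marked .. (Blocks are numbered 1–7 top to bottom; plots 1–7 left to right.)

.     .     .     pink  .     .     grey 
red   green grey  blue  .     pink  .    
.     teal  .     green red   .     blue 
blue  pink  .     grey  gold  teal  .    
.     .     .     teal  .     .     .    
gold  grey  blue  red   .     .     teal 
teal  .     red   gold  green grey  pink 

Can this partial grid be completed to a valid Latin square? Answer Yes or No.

No block or plot among the givens repeats a symbol, and propagating forced cells runs into no contradiction.
One valid completion exists (for instance, green gold teal pink blue red grey / red green grey blue teal pink gold / grey teal pink green red gold blue / blue pink green grey gold teal red / pink red gold teal grey blue green / gold grey blue red pink green teal / teal blue red gold green grey pink).

Yes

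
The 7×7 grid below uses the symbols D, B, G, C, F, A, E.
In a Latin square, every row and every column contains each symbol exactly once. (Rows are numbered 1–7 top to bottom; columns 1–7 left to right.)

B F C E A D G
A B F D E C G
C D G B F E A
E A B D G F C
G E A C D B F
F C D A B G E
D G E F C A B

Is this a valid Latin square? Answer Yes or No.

No

Every row is a permutation, but column 4 contains D twice (at rows 2 and 4).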